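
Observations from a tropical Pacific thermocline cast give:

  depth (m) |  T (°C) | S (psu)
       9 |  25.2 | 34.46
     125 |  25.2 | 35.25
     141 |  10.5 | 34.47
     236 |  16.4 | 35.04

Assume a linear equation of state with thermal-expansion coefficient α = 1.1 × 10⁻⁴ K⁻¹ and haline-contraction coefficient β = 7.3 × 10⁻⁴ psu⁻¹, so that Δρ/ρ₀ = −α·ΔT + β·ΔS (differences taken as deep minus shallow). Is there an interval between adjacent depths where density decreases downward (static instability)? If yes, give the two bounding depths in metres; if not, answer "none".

Evaluate Δρ/ρ₀ = −αΔT + βΔS across each adjacent pair:
  9–125 m: −αΔT+βΔS = −(1.1 × 10⁻⁴)(+0.0)+(7.3 × 10⁻⁴)(+0.79) = 5.8 × 10⁻⁴ → stable
  125–141 m: −αΔT+βΔS = −(1.1 × 10⁻⁴)(-14.7)+(7.3 × 10⁻⁴)(-0.78) = 1.0 × 10⁻³ → stable
  141–236 m: −αΔT+βΔS = −(1.1 × 10⁻⁴)(+5.9)+(7.3 × 10⁻⁴)(+0.57) = -2.3 × 10⁻⁴ → UNSTABLE
The 141–236 m interval has Δρ < 0: lighter water underlies denser water.

141–236 m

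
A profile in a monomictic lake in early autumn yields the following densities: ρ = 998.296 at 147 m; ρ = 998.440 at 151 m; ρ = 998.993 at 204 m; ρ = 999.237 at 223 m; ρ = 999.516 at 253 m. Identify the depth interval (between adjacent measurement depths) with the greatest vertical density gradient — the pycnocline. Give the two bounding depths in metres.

147–151 m

Compute the density gradient over each adjacent pair:
  147–151 m: Δρ/Δz = 0.144/4 = 0.036 kg m⁻⁴
  151–204 m: Δρ/Δz = 0.553/53 = 0.010 kg m⁻⁴
  204–223 m: Δρ/Δz = 0.244/19 = 0.013 kg m⁻⁴
  223–253 m: Δρ/Δz = 0.279/30 = 9.3 × 10⁻³ kg m⁻⁴
The largest gradient is in the 147–151 m interval — the pycnocline.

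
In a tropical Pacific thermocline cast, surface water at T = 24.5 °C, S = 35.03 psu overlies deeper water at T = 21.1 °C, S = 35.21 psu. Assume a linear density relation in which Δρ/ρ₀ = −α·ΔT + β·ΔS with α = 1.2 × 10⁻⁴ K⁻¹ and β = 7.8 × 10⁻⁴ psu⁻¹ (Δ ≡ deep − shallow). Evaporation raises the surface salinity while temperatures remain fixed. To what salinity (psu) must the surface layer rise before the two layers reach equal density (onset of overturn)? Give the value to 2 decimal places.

35.73 psu

Neutral buoyancy requires −α(T_deep − T_surf) + β(S_deep − S_surf′) = 0.
S_surf′ = S_deep − (α/β)·ΔT = 35.21 − (1.2 × 10⁻⁴/7.8 × 10⁻⁴)·(-3.4) = 35.7331 psu.
Increase required: 35.7331 − 35.03 = 0.7031 psu.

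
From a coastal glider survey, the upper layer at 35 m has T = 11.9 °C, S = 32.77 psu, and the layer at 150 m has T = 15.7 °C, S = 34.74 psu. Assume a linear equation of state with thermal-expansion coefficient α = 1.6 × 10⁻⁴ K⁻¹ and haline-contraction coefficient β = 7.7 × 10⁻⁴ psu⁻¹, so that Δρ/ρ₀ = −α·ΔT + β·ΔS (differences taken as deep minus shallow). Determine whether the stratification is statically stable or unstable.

stable

ΔT = 15.7 − 11.9 = +3.8 K and ΔS = 34.74 − 32.77 = +1.97 psu (deep − shallow).
−αΔT = -6.08 × 10⁻⁴; βΔS = 1.5169 × 10⁻³; sum Δρ/ρ₀ = 9.089 × 10⁻⁴.
Δρ/ρ₀ > 0, so Δρ > 0: deeper water is denser → statically stable.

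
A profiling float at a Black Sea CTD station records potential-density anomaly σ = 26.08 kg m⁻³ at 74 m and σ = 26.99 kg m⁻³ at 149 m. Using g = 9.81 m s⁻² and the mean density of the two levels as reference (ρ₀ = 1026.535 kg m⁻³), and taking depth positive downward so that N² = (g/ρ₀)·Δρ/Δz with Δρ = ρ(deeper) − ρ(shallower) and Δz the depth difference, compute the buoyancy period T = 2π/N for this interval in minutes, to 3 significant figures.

9.73 min

Δρ = 1026.99 − 1026.08 = 0.91 kg m⁻³ over Δz = 149 − 74 = 75 m.
N² = (9.81/1026.535) × (0.91/75) = 1.1595 × 10⁻⁴ s⁻².
N = √(1.1595 × 10⁻⁴) = 0.010768 rad s⁻¹, so T = 2π/N = 583.51 s = 9.7252 min ≈ 9.73 min.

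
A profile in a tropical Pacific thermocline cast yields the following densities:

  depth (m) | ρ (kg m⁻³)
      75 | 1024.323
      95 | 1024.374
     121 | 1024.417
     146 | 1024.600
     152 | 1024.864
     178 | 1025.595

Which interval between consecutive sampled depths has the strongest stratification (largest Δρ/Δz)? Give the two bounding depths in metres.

146–152 m

Compute the density gradient over each adjacent pair:
  75–95 m: Δρ/Δz = 0.051/20 = 2.5 × 10⁻³ kg m⁻⁴
  95–121 m: Δρ/Δz = 0.043/26 = 1.7 × 10⁻³ kg m⁻⁴
  121–146 m: Δρ/Δz = 0.183/25 = 7.3 × 10⁻³ kg m⁻⁴
  146–152 m: Δρ/Δz = 0.264/6 = 0.044 kg m⁻⁴
  152–178 m: Δρ/Δz = 0.731/26 = 0.028 kg m⁻⁴
The largest gradient is in the 146–152 m interval — the pycnocline.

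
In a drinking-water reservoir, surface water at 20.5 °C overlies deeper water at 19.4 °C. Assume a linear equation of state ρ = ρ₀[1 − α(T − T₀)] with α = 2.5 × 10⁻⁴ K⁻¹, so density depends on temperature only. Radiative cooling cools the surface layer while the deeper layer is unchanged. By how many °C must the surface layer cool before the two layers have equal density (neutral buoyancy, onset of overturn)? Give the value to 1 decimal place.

1.1 °C

With temperature the only control, equal density requires T_surf′ = T_deep.
T_surf′ = 19.4 °C.
Cooling required: 20.5 − 19.4 = 1.1 °C.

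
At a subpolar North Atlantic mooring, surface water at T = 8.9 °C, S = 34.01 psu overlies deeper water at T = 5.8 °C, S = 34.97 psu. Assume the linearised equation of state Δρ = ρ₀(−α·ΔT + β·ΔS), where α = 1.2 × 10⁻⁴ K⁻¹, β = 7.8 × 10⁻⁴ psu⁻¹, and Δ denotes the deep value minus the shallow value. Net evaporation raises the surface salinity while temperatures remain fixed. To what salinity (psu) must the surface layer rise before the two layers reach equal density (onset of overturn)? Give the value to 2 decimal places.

35.45 psu

Neutral buoyancy requires −α(T_deep − T_surf) + β(S_deep − S_surf′) = 0.
S_surf′ = S_deep − (α/β)·ΔT = 34.97 − (1.2 × 10⁻⁴/7.8 × 10⁻⁴)·(-3.1) = 35.4469 psu.
Increase required: 35.4469 − 34.01 = 1.4369 psu.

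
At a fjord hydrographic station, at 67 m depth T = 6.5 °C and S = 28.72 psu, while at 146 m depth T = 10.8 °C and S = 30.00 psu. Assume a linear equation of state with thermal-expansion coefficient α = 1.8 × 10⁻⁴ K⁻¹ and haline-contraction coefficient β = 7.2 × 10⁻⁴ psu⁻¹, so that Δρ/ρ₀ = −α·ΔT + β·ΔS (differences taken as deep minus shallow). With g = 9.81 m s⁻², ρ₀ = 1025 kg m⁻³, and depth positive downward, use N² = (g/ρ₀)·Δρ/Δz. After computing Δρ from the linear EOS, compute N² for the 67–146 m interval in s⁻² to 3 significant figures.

ΔT = +4.3 K, ΔS = +1.28 psu (deep − shallow).
Δρ/ρ₀ = −αΔT + βΔS = -7.74 × 10⁻⁴ + 9.216 × 10⁻⁴ = 1.476 × 10⁻⁴, so Δρ ≈ 0.1513 kg m⁻³.
N² = (g/ρ₀)·Δρ/Δz = g·(Δρ/ρ₀)/Δz = 9.81 × 1.476 × 10⁻⁴ / 79 = 1.8329 × 10⁻⁵ s⁻² ≈ 1.83 × 10⁻⁵ s⁻².

1.83 × 10⁻⁵ s⁻²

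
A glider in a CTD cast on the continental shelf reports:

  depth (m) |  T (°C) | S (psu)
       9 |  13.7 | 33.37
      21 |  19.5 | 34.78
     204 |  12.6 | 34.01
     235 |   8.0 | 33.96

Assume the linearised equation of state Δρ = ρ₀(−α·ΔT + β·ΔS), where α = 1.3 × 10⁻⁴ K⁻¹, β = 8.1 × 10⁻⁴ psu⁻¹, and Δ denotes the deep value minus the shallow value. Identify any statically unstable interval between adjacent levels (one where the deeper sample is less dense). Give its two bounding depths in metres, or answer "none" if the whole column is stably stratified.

none

Evaluate Δρ/ρ₀ = −αΔT + βΔS across each adjacent pair:
  9–21 m: −αΔT+βΔS = −(1.3 × 10⁻⁴)(+5.8)+(8.1 × 10⁻⁴)(+1.41) = 3.9 × 10⁻⁴ → stable
  21–204 m: −αΔT+βΔS = −(1.3 × 10⁻⁴)(-6.9)+(8.1 × 10⁻⁴)(-0.77) = 2.7 × 10⁻⁴ → stable
  204–235 m: −αΔT+βΔS = −(1.3 × 10⁻⁴)(-4.6)+(8.1 × 10⁻⁴)(-0.05) = 5.6 × 10⁻⁴ → stable
Every interval has Δρ > 0: the column is stably stratified throughout.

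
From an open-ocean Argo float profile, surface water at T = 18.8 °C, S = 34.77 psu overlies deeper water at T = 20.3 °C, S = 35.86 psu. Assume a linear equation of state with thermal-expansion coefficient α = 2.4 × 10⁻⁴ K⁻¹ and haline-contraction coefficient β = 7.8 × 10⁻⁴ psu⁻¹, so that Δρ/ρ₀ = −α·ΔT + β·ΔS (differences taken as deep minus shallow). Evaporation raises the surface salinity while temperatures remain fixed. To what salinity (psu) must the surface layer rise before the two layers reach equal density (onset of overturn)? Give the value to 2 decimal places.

Neutral buoyancy requires −α(T_deep − T_surf) + β(S_deep − S_surf′) = 0.
S_surf′ = S_deep − (α/β)·ΔT = 35.86 − (2.4 × 10⁻⁴/7.8 × 10⁻⁴)·(+1.5) = 35.3985 psu.
Increase required: 35.3985 − 34.77 = 0.6285 psu.

35.40 psu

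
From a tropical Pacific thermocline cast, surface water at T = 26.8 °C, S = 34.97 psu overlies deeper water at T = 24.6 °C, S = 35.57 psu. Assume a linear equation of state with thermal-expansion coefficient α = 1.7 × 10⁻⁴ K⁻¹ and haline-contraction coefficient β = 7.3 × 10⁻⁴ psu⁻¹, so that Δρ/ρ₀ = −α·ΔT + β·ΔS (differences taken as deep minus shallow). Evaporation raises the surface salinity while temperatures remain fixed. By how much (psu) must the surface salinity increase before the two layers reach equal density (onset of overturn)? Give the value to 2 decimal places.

1.11 psu

Neutral buoyancy requires −α(T_deep − T_surf) + β(S_deep − S_surf′) = 0.
S_surf′ = S_deep − (α/β)·ΔT = 35.57 − (1.7 × 10⁻⁴/7.3 × 10⁻⁴)·(-2.2) = 36.0823 psu.
Increase required: 36.0823 − 34.97 = 1.1123 psu.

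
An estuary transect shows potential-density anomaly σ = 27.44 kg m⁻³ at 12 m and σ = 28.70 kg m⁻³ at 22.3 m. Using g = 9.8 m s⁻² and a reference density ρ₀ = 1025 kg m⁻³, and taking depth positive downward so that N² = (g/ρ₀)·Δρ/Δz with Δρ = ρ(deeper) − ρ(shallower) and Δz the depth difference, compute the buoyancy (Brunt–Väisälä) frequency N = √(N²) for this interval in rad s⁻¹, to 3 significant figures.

Δρ = 1028.70 − 1027.44 = 1.26 kg m⁻³ over Δz = 22.3 − 12 = 10.3 m.
N² = (9.8/1025) × (1.26/10.3) = 1.1696 × 10⁻³ s⁻².
N = √(1.1696 × 10⁻³) = 0.034199 rad s⁻¹ ≈ 0.0342 rad s⁻¹.

0.0342 rad s⁻¹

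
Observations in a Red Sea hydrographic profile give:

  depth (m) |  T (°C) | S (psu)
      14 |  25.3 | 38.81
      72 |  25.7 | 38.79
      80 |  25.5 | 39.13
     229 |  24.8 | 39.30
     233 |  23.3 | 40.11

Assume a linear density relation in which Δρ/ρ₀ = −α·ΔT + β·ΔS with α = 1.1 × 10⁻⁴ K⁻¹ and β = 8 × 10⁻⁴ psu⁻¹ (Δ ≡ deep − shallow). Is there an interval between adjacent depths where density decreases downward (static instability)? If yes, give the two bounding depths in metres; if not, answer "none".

14–72 m

Evaluate Δρ/ρ₀ = −αΔT + βΔS across each adjacent pair:
  14–72 m: −αΔT+βΔS = −(1.1 × 10⁻⁴)(+0.4)+(8 × 10⁻⁴)(-0.02) = -6.0 × 10⁻⁵ → UNSTABLE
  72–80 m: −αΔT+βΔS = −(1.1 × 10⁻⁴)(-0.2)+(8 × 10⁻⁴)(+0.34) = 2.9 × 10⁻⁴ → stable
  80–229 m: −αΔT+βΔS = −(1.1 × 10⁻⁴)(-0.7)+(8 × 10⁻⁴)(+0.17) = 2.1 × 10⁻⁴ → stable
  229–233 m: −αΔT+βΔS = −(1.1 × 10⁻⁴)(-1.5)+(8 × 10⁻⁴)(+0.81) = 8.1 × 10⁻⁴ → stable
The 14–72 m interval has Δρ < 0: lighter water underlies denser water.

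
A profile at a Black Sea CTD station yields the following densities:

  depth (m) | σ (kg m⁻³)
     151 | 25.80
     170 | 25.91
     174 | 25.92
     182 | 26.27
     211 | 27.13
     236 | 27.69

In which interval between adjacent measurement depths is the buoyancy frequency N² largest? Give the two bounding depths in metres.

174–182 m

Compute the density gradient over each adjacent pair:
  151–170 m: Δρ/Δz = 0.11/19 = 5.8 × 10⁻³ kg m⁻⁴
  170–174 m: Δρ/Δz = 0.01/4 = 2.5 × 10⁻³ kg m⁻⁴
  174–182 m: Δρ/Δz = 0.35/8 = 0.044 kg m⁻⁴
  182–211 m: Δρ/Δz = 0.86/29 = 0.030 kg m⁻⁴
  211–236 m: Δρ/Δz = 0.56/25 = 0.022 kg m⁻⁴
The largest gradient is in the 174–182 m interval — the pycnocline.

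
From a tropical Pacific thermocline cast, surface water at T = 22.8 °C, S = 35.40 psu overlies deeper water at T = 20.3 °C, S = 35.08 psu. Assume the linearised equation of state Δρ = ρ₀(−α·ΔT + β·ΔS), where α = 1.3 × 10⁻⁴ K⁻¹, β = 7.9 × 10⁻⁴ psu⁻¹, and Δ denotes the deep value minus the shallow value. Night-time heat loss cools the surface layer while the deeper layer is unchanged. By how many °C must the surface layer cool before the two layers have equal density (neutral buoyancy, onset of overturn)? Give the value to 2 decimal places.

Neutral buoyancy requires Δρ = 0, i.e. −α(T_deep − T_surf′) + β(S_deep − S_surf) = 0.
T_surf′ = T_deep − (β/α)·ΔS = 20.3 − (7.9 × 10⁻⁴/1.3 × 10⁻⁴)·(-0.32) = 22.2446 °C.
Cooling required: 22.8 − (22.2446) = 0.5554 °C.

0.56 °C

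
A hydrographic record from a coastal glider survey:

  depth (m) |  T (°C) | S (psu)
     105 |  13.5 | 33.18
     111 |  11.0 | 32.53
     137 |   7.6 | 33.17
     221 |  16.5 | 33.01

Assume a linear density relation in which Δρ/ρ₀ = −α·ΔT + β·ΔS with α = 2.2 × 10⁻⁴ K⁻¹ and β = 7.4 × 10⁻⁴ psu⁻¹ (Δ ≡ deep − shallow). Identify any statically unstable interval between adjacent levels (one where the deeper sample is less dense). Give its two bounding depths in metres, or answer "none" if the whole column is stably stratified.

Evaluate Δρ/ρ₀ = −αΔT + βΔS across each adjacent pair:
  105–111 m: −αΔT+βΔS = −(2.2 × 10⁻⁴)(-2.5)+(7.4 × 10⁻⁴)(-0.65) = 6.9 × 10⁻⁵ → stable
  111–137 m: −αΔT+βΔS = −(2.2 × 10⁻⁴)(-3.4)+(7.4 × 10⁻⁴)(+0.64) = 1.2 × 10⁻³ → stable
  137–221 m: −αΔT+βΔS = −(2.2 × 10⁻⁴)(+8.9)+(7.4 × 10⁻⁴)(-0.16) = -2.1 × 10⁻³ → UNSTABLE
The 137–221 m interval has Δρ < 0: lighter water underlies denser water.

137–221 m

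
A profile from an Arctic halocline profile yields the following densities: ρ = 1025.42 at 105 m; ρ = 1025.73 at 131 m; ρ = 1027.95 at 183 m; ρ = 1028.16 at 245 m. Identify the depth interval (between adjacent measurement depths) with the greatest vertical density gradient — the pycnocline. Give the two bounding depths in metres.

131–183 m

Compute the density gradient over each adjacent pair:
  105–131 m: Δρ/Δz = 0.31/26 = 0.012 kg m⁻⁴
  131–183 m: Δρ/Δz = 2.22/52 = 0.043 kg m⁻⁴
  183–245 m: Δρ/Δz = 0.21/62 = 3.4 × 10⁻³ kg m⁻⁴
The largest gradient is in the 131–183 m interval — the pycnocline.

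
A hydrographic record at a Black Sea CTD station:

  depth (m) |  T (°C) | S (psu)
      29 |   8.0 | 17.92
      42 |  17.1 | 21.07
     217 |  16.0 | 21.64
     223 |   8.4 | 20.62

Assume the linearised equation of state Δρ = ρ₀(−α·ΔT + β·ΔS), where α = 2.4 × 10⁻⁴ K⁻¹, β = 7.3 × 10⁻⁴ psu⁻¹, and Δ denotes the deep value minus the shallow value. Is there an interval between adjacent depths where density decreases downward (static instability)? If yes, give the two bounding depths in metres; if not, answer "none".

none

Evaluate Δρ/ρ₀ = −αΔT + βΔS across each adjacent pair:
  29–42 m: −αΔT+βΔS = −(2.4 × 10⁻⁴)(+9.1)+(7.3 × 10⁻⁴)(+3.15) = 1.2 × 10⁻⁴ → stable
  42–217 m: −αΔT+βΔS = −(2.4 × 10⁻⁴)(-1.1)+(7.3 × 10⁻⁴)(+0.57) = 6.8 × 10⁻⁴ → stable
  217–223 m: −αΔT+βΔS = −(2.4 × 10⁻⁴)(-7.6)+(7.3 × 10⁻⁴)(-1.02) = 1.1 × 10⁻³ → stable
Every interval has Δρ > 0: the column is stably stratified throughout.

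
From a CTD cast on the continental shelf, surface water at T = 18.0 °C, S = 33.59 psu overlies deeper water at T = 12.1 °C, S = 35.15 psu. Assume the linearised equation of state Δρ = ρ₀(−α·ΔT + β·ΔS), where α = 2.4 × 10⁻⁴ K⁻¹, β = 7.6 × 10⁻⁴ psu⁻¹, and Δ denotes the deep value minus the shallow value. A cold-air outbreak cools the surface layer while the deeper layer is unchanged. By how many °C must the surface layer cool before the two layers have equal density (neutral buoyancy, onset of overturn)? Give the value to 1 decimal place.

Neutral buoyancy requires Δρ = 0, i.e. −α(T_deep − T_surf′) + β(S_deep − S_surf) = 0.
T_surf′ = T_deep − (β/α)·ΔS = 12.1 − (7.6 × 10⁻⁴/2.4 × 10⁻⁴)·(+1.56) = 7.160 °C.
Cooling required: 18.0 − (7.160) = 10.840 °C.

10.8 °C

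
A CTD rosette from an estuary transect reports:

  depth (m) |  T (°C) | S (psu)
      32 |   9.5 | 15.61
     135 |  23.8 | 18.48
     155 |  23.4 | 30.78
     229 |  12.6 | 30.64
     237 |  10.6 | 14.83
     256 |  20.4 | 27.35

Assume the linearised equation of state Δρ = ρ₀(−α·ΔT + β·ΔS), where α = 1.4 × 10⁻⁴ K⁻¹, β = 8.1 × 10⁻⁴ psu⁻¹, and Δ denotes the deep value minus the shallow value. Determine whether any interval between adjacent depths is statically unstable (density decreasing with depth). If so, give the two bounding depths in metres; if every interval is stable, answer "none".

229–237 m

Evaluate Δρ/ρ₀ = −αΔT + βΔS across each adjacent pair:
  32–135 m: −αΔT+βΔS = −(1.4 × 10⁻⁴)(+14.3)+(8.1 × 10⁻⁴)(+2.87) = 3.2 × 10⁻⁴ → stable
  135–155 m: −αΔT+βΔS = −(1.4 × 10⁻⁴)(-0.4)+(8.1 × 10⁻⁴)(+12.30) = 0.010 → stable
  155–229 m: −αΔT+βΔS = −(1.4 × 10⁻⁴)(-10.8)+(8.1 × 10⁻⁴)(-0.14) = 1.4 × 10⁻³ → stable
  229–237 m: −αΔT+βΔS = −(1.4 × 10⁻⁴)(-2.0)+(8.1 × 10⁻⁴)(-15.81) = -0.013 → UNSTABLE
  237–256 m: −αΔT+βΔS = −(1.4 × 10⁻⁴)(+9.8)+(8.1 × 10⁻⁴)(+12.52) = 8.8 × 10⁻³ → stable
The 229–237 m interval has Δρ < 0: lighter water underlies denser water.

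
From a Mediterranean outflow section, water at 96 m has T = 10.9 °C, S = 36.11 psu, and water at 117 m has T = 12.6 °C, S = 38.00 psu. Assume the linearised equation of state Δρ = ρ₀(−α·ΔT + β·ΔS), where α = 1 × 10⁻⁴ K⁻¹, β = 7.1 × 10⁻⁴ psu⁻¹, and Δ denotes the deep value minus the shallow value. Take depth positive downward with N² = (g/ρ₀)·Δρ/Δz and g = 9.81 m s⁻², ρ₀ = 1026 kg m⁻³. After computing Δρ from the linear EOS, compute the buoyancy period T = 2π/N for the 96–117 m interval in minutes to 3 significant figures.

ΔT = +1.7 K, ΔS = +1.89 psu (deep − shallow).
Δρ/ρ₀ = −αΔT + βΔS = -1.70 × 10⁻⁴ + 1.3419 × 10⁻³ = 1.1719 × 10⁻³, so Δρ ≈ 1.202 kg m⁻³.
N² = (g/ρ₀)·Δρ/Δz = g·(Δρ/ρ₀)/Δz = 9.81 × 1.1719 × 10⁻³ / 21 = 5.4744 × 10⁻⁴ s⁻².
N = √(5.4744 × 10⁻⁴) = 0.023397 rad s⁻¹ → T = 2π/N = 268.55 s = 4.4758 min ≈ 4.48 min.

4.48 min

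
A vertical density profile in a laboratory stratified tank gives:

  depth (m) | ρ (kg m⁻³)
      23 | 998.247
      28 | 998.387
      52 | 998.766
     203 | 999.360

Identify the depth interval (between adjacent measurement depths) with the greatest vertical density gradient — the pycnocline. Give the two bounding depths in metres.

23–28 m

Compute the density gradient over each adjacent pair:
  23–28 m: Δρ/Δz = 0.140/5 = 0.028 kg m⁻⁴
  28–52 m: Δρ/Δz = 0.379/24 = 0.016 kg m⁻⁴
  52–203 m: Δρ/Δz = 0.594/151 = 3.9 × 10⁻³ kg m⁻⁴
The largest gradient is in the 23–28 m interval — the pycnocline.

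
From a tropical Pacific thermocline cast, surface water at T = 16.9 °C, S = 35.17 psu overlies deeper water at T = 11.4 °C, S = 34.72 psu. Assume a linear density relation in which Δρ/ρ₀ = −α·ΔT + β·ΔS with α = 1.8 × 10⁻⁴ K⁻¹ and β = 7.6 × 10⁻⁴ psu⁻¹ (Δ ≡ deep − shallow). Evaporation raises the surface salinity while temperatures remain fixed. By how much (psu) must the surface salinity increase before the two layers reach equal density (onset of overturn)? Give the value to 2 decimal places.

0.85 psu

Neutral buoyancy requires −α(T_deep − T_surf) + β(S_deep − S_surf′) = 0.
S_surf′ = S_deep − (α/β)·ΔT = 34.72 − (1.8 × 10⁻⁴/7.6 × 10⁻⁴)·(-5.5) = 36.0226 psu.
Increase required: 36.0226 − 35.17 = 0.8526 psu.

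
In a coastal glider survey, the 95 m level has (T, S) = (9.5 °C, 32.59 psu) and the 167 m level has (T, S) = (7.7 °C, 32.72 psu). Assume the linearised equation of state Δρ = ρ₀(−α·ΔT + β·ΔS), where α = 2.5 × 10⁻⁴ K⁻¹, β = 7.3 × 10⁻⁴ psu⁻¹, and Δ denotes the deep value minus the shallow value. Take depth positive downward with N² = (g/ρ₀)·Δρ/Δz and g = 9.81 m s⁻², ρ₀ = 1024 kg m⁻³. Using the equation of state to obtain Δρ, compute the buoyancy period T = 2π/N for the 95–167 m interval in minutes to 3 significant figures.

12.2 min

ΔT = -1.8 K, ΔS = +0.13 psu (deep − shallow).
Δρ/ρ₀ = −αΔT + βΔS = 4.50 × 10⁻⁴ + 9.49 × 10⁻⁵ = 5.449 × 10⁻⁴, so Δρ ≈ 0.5580 kg m⁻³.
N² = (g/ρ₀)·Δρ/Δz = g·(Δρ/ρ₀)/Δz = 9.81 × 5.449 × 10⁻⁴ / 72 = 7.4243 × 10⁻⁵ s⁻².
N = √(7.4243 × 10⁻⁵) = 8.6164 × 10⁻³ rad s⁻¹ → T = 2π/N = 729.21 s = 12.154 min ≈ 12.2 min.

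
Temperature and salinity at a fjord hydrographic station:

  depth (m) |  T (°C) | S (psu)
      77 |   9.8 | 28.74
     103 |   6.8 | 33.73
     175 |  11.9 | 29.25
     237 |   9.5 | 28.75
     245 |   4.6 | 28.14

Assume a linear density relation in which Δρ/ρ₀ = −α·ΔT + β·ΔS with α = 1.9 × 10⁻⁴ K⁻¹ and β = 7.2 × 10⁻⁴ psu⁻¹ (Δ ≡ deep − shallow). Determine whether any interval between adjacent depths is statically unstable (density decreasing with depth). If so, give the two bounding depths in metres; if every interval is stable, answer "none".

Evaluate Δρ/ρ₀ = −αΔT + βΔS across each adjacent pair:
  77–103 m: −αΔT+βΔS = −(1.9 × 10⁻⁴)(-3.0)+(7.2 × 10⁻⁴)(+4.99) = 4.2 × 10⁻³ → stable
  103–175 m: −αΔT+βΔS = −(1.9 × 10⁻⁴)(+5.1)+(7.2 × 10⁻⁴)(-4.48) = -4.2 × 10⁻³ → UNSTABLE
  175–237 m: −αΔT+βΔS = −(1.9 × 10⁻⁴)(-2.4)+(7.2 × 10⁻⁴)(-0.50) = 9.6 × 10⁻⁵ → stable
  237–245 m: −αΔT+βΔS = −(1.9 × 10⁻⁴)(-4.9)+(7.2 × 10⁻⁴)(-0.61) = 4.9 × 10⁻⁴ → stable
The 103–175 m interval has Δρ < 0: lighter water underlies denser water.

103–175 m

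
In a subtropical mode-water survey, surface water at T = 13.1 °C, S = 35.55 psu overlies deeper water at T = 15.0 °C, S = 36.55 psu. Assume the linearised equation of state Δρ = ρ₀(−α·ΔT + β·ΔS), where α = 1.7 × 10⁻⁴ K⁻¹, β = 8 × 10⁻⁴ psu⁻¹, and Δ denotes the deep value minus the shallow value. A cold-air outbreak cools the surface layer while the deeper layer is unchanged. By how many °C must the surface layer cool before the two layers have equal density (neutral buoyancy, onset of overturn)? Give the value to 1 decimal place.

2.8 °C

Neutral buoyancy requires Δρ = 0, i.e. −α(T_deep − T_surf′) + β(S_deep − S_surf) = 0.
T_surf′ = T_deep − (β/α)·ΔS = 15.0 − (8 × 10⁻⁴/1.7 × 10⁻⁴)·(+1.00) = 10.294 °C.
Cooling required: 13.1 − (10.294) = 2.806 °C.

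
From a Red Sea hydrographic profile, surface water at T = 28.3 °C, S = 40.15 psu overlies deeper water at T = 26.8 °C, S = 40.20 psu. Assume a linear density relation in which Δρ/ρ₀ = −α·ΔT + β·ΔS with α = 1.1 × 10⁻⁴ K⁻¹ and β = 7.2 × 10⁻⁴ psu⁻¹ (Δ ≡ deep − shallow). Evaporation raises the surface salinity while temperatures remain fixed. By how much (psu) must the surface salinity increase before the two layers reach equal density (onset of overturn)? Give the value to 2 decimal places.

0.28 psu

Neutral buoyancy requires −α(T_deep − T_surf) + β(S_deep − S_surf′) = 0.
S_surf′ = S_deep − (α/β)·ΔT = 40.20 − (1.1 × 10⁻⁴/7.2 × 10⁻⁴)·(-1.5) = 40.4292 psu.
Increase required: 40.4292 − 40.15 = 0.2792 psu.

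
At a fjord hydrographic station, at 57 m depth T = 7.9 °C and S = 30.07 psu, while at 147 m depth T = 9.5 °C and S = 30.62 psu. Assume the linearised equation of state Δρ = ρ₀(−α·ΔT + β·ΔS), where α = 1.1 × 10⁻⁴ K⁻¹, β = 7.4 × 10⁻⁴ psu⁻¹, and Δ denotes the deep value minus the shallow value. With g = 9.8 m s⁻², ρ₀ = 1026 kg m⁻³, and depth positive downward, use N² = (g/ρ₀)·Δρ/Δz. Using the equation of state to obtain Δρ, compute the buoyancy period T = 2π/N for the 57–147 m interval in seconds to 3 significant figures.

1.25 × 10³ s

ΔT = +1.6 K, ΔS = +0.55 psu (deep − shallow).
Δρ/ρ₀ = −αΔT + βΔS = -1.76 × 10⁻⁴ + 4.07 × 10⁻⁴ = 2.31 × 10⁻⁴, so Δρ ≈ 0.2370 kg m⁻³.
N² = (g/ρ₀)·Δρ/Δz = g·(Δρ/ρ₀)/Δz = 9.8 × 2.31 × 10⁻⁴ / 90 = 2.5153 × 10⁻⁵ s⁻².
N = √(2.5153 × 10⁻⁵) = 5.0153 × 10⁻³ rad s⁻¹ → T = 2π/N = 1.2528 × 10³ s ≈ 1.25 × 10³ s.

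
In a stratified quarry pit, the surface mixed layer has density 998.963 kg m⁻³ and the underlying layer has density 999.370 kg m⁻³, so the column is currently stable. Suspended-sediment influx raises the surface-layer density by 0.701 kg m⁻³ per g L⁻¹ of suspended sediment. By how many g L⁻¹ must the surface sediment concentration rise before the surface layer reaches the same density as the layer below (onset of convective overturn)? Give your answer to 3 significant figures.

0.581 g L⁻¹

Density deficit of the surface layer: 999.370 − 998.963 = 0.407 kg m⁻³.
Required change = 0.407 / 0.701 = 0.581 g L⁻¹.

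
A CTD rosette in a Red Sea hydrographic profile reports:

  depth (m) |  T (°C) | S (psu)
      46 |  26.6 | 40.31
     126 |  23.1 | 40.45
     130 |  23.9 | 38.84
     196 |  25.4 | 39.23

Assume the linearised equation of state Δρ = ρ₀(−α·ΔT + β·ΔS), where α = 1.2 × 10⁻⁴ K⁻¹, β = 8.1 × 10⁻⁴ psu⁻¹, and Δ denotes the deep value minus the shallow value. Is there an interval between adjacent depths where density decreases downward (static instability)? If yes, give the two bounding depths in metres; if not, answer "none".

126–130 m

Evaluate Δρ/ρ₀ = −αΔT + βΔS across each adjacent pair:
  46–126 m: −αΔT+βΔS = −(1.2 × 10⁻⁴)(-3.5)+(8.1 × 10⁻⁴)(+0.14) = 5.3 × 10⁻⁴ → stable
  126–130 m: −αΔT+βΔS = −(1.2 × 10⁻⁴)(+0.8)+(8.1 × 10⁻⁴)(-1.61) = -1.4 × 10⁻³ → UNSTABLE
  130–196 m: −αΔT+βΔS = −(1.2 × 10⁻⁴)(+1.5)+(8.1 × 10⁻⁴)(+0.39) = 1.4 × 10⁻⁴ → stable
The 126–130 m interval has Δρ < 0: lighter water underlies denser water.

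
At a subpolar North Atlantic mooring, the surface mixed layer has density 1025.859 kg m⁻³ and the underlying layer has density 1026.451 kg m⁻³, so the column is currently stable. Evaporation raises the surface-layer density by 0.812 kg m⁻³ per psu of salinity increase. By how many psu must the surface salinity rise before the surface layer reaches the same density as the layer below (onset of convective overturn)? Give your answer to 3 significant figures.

0.729 psu

Density deficit of the surface layer: 1026.451 − 1025.859 = 0.592 kg m⁻³.
Required change = 0.592 / 0.812 = 0.729 psu.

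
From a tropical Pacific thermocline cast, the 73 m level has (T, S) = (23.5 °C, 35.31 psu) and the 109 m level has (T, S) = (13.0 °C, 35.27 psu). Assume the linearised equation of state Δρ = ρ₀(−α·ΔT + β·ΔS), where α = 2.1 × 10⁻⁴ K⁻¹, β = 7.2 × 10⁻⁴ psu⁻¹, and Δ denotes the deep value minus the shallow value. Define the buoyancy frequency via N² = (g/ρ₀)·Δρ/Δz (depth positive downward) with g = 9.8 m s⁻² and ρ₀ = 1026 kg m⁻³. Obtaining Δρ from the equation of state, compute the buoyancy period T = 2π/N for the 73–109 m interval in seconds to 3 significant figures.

258 s

ΔT = -10.5 K, ΔS = -0.04 psu (deep − shallow).
Δρ/ρ₀ = −αΔT + βΔS = 2.205 × 10⁻³ − 2.88 × 10⁻⁵ = 2.1762 × 10⁻³, so Δρ ≈ 2.233 kg m⁻³.
N² = (g/ρ₀)·Δρ/Δz = g·(Δρ/ρ₀)/Δz = 9.8 × 2.1762 × 10⁻³ / 36 = 5.9241 × 10⁻⁴ s⁻².
N = √(5.9241 × 10⁻⁴) = 0.024339 rad s⁻¹ → T = 2π/N = 258.15 s ≈ 258 s.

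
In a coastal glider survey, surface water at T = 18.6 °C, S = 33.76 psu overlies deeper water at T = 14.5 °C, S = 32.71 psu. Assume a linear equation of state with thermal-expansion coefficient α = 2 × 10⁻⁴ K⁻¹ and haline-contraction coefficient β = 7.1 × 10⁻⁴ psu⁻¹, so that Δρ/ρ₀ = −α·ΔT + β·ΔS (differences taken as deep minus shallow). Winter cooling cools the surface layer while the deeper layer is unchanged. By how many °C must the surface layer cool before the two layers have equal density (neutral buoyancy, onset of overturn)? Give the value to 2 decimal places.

0.37 °C

Neutral buoyancy requires Δρ = 0, i.e. −α(T_deep − T_surf′) + β(S_deep − S_surf) = 0.
T_surf′ = T_deep − (β/α)·ΔS = 14.5 − (7.1 × 10⁻⁴/2 × 10⁻⁴)·(-1.05) = 18.2275 °C.
Cooling required: 18.6 − (18.2275) = 0.3725 °C.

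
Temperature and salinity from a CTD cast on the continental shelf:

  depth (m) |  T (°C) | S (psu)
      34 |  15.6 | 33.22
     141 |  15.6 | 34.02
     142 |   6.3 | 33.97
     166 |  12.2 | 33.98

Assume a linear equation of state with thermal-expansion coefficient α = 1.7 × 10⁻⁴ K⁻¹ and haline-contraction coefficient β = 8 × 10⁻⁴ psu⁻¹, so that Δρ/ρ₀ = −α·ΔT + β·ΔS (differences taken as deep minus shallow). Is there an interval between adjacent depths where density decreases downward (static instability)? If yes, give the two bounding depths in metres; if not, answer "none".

142–166 m

Evaluate Δρ/ρ₀ = −αΔT + βΔS across each adjacent pair:
  34–141 m: −αΔT+βΔS = −(1.7 × 10⁻⁴)(+0.0)+(8 × 10⁻⁴)(+0.80) = 6.4 × 10⁻⁴ → stable
  141–142 m: −αΔT+βΔS = −(1.7 × 10⁻⁴)(-9.3)+(8 × 10⁻⁴)(-0.05) = 1.5 × 10⁻³ → stable
  142–166 m: −αΔT+βΔS = −(1.7 × 10⁻⁴)(+5.9)+(8 × 10⁻⁴)(+0.01) = -1.0 × 10⁻³ → UNSTABLE
The 142–166 m interval has Δρ < 0: lighter water underlies denser water.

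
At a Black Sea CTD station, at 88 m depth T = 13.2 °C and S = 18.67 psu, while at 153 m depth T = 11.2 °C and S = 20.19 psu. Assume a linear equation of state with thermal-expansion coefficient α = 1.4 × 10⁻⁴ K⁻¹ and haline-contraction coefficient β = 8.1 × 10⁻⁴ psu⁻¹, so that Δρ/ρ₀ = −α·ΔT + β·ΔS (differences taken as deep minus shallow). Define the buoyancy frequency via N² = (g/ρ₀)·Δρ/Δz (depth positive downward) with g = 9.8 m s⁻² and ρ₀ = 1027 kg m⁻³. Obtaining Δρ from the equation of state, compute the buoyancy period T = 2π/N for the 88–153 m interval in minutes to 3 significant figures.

6.94 min

ΔT = -2.0 K, ΔS = +1.52 psu (deep − shallow).
Δρ/ρ₀ = −αΔT + βΔS = 2.80 × 10⁻⁴ + 1.2312 × 10⁻³ = 1.5112 × 10⁻³, so Δρ ≈ 1.552 kg m⁻³.
N² = (g/ρ₀)·Δρ/Δz = g·(Δρ/ρ₀)/Δz = 9.8 × 1.5112 × 10⁻³ / 65 = 2.2784 × 10⁻⁴ s⁻².
N = √(2.2784 × 10⁻⁴) = 0.015094 rad s⁻¹ → T = 2π/N = 416.27 s = 6.9378 min ≈ 6.94 min.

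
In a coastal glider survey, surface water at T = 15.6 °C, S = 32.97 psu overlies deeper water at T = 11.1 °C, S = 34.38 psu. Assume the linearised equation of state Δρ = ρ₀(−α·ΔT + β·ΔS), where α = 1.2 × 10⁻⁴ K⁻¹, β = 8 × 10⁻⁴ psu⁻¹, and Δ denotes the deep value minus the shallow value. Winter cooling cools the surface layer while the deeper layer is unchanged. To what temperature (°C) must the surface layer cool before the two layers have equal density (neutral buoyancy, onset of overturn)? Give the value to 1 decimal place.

1.7 °C

Neutral buoyancy requires Δρ = 0, i.e. −α(T_deep − T_surf′) + β(S_deep − S_surf) = 0.
T_surf′ = T_deep − (β/α)·ΔS = 11.1 − (8 × 10⁻⁴/1.2 × 10⁻⁴)·(+1.41) = 1.700 °C.
Cooling required: 15.6 − (1.700) = 13.900 °C.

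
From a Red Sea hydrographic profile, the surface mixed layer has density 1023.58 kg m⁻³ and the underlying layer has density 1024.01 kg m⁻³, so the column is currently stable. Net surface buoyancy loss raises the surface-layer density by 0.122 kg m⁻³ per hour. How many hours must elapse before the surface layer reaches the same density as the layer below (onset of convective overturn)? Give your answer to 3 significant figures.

Density deficit of the surface layer: 1024.01 − 1023.58 = 0.43 kg m⁻³.
Required change = 0.43 / 0.122 = 3.52 hours.

3.52 hours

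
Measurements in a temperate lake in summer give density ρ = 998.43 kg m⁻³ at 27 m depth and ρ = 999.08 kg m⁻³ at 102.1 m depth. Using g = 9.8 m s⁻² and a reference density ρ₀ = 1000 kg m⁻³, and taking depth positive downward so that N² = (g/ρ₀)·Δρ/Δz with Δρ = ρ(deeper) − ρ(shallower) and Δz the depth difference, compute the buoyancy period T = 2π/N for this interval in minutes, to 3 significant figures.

11.4 min

Δρ = 999.08 − 998.43 = 0.65 kg m⁻³ over Δz = 102.1 − 27 = 75.1 m.
N² = (9.8/1000) × (0.65/75.1) = 8.4820 × 10⁻⁵ s⁻².
N = √(8.4820 × 10⁻⁵) = 9.2098 × 10⁻³ rad s⁻¹, so T = 2π/N = 682.23 s = 11.370 min ≈ 11.4 min.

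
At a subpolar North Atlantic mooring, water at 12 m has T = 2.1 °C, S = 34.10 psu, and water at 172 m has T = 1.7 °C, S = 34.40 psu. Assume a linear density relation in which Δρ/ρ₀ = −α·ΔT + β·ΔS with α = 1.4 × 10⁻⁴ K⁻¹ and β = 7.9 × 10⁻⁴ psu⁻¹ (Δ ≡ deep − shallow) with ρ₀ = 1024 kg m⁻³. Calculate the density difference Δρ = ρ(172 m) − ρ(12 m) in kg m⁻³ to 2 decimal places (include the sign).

+0.30 kg m⁻³

ΔT = -0.4 K, ΔS = +0.30 psu (deep − shallow).
Δρ/ρ₀ = −(1.4 × 10⁻⁴)(-0.4) + (7.9 × 10⁻⁴)(+0.30) = 2.93 × 10⁻⁴.
Δρ = 1024 × (2.93 × 10⁻⁴) = +0.30 kg m⁻³.
Positive Δρ: denser below, stable.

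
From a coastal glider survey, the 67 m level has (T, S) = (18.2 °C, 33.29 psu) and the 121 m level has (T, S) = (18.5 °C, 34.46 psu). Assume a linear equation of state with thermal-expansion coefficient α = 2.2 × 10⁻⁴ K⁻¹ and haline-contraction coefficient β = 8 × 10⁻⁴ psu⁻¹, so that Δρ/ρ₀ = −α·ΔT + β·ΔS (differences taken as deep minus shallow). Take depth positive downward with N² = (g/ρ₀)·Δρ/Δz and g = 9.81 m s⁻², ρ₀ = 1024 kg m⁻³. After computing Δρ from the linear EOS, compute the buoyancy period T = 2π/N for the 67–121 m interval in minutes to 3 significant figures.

ΔT = +0.3 K, ΔS = +1.17 psu (deep − shallow).
Δρ/ρ₀ = −αΔT + βΔS = -6.60 × 10⁻⁵ + 9.36 × 10⁻⁴ = 8.70 × 10⁻⁴, so Δρ ≈ 0.8909 kg m⁻³.
N² = (g/ρ₀)·Δρ/Δz = g·(Δρ/ρ₀)/Δz = 9.81 × 8.70 × 10⁻⁴ / 54 = 1.5805 × 10⁻⁴ s⁻².
N = √(1.5805 × 10⁻⁴) = 0.012572 rad s⁻¹ → T = 2π/N = 499.78 s = 8.3297 min ≈ 8.33 min.

8.33 min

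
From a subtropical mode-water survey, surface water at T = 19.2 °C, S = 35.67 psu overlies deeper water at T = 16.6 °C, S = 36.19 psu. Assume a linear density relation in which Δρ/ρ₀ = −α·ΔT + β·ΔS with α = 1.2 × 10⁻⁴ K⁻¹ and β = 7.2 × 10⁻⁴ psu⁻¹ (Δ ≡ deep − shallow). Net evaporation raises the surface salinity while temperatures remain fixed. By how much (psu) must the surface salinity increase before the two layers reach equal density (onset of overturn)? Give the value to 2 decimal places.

0.95 psu

Neutral buoyancy requires −α(T_deep − T_surf) + β(S_deep − S_surf′) = 0.
S_surf′ = S_deep − (α/β)·ΔT = 36.19 − (1.2 × 10⁻⁴/7.2 × 10⁻⁴)·(-2.6) = 36.6233 psu.
Increase required: 36.6233 − 35.67 = 0.9533 psu.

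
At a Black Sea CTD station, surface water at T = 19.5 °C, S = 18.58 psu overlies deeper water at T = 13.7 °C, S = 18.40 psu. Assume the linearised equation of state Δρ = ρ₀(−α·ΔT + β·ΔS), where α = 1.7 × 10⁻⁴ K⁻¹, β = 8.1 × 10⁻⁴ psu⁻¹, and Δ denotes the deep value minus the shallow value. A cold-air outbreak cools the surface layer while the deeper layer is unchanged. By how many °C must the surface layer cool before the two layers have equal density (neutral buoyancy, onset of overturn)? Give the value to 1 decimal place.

4.9 °C

Neutral buoyancy requires Δρ = 0, i.e. −α(T_deep − T_surf′) + β(S_deep − S_surf) = 0.
T_surf′ = T_deep − (β/α)·ΔS = 13.7 − (8.1 × 10⁻⁴/1.7 × 10⁻⁴)·(-0.18) = 14.558 °C.
Cooling required: 19.5 − (14.558) = 4.942 °C.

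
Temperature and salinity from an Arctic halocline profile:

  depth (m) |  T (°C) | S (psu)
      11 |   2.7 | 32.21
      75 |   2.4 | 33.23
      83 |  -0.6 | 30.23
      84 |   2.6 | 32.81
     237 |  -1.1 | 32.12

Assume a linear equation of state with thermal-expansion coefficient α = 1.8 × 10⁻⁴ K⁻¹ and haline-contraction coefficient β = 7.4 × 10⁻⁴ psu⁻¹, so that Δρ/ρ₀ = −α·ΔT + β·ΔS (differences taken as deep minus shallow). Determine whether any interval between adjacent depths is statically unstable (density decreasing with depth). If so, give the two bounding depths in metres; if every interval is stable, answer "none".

Evaluate Δρ/ρ₀ = −αΔT + βΔS across each adjacent pair:
  11–75 m: −αΔT+βΔS = −(1.8 × 10⁻⁴)(-0.3)+(7.4 × 10⁻⁴)(+1.02) = 8.1 × 10⁻⁴ → stable
  75–83 m: −αΔT+βΔS = −(1.8 × 10⁻⁴)(-3.0)+(7.4 × 10⁻⁴)(-3.00) = -1.7 × 10⁻³ → UNSTABLE
  83–84 m: −αΔT+βΔS = −(1.8 × 10⁻⁴)(+3.2)+(7.4 × 10⁻⁴)(+2.58) = 1.3 × 10⁻³ → stable
  84–237 m: −αΔT+βΔS = −(1.8 × 10⁻⁴)(-3.7)+(7.4 × 10⁻⁴)(-0.69) = 1.6 × 10⁻⁴ → stable
The 75–83 m interval has Δρ < 0: lighter water underlies denser water.

75–83 m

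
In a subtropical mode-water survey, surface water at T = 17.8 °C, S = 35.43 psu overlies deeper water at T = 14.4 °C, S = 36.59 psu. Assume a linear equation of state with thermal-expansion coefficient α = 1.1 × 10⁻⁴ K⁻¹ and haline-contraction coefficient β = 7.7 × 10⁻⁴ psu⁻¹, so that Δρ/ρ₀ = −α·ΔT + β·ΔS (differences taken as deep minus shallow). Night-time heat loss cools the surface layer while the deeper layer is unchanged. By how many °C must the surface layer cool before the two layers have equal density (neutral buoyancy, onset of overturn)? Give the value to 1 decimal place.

Neutral buoyancy requires Δρ = 0, i.e. −α(T_deep − T_surf′) + β(S_deep − S_surf) = 0.
T_surf′ = T_deep − (β/α)·ΔS = 14.4 − (7.7 × 10⁻⁴/1.1 × 10⁻⁴)·(+1.16) = 6.280 °C.
Cooling required: 17.8 − (6.280) = 11.520 °C.

11.5 °C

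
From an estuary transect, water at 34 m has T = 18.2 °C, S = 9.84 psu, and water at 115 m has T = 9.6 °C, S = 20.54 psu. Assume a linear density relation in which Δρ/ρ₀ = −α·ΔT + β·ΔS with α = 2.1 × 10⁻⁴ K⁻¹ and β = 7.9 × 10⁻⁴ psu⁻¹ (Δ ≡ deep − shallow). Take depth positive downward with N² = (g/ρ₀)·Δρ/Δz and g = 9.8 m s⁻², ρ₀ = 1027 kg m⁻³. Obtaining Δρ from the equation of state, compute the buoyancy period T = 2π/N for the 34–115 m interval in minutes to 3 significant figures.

2.97 min

ΔT = -8.6 K, ΔS = +10.70 psu (deep − shallow).
Δρ/ρ₀ = −αΔT + βΔS = 1.806 × 10⁻³ + 8.453 × 10⁻³ = 0.010259, so Δρ ≈ 10.54 kg m⁻³.
N² = (g/ρ₀)·Δρ/Δz = g·(Δρ/ρ₀)/Δz = 9.8 × 0.010259 / 81 = 1.2412 × 10⁻³ s⁻².
N = √(1.2412 × 10⁻³) = 0.035231 rad s⁻¹ → T = 2π/N = 178.34 s = 2.9723 min ≈ 2.97 min.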